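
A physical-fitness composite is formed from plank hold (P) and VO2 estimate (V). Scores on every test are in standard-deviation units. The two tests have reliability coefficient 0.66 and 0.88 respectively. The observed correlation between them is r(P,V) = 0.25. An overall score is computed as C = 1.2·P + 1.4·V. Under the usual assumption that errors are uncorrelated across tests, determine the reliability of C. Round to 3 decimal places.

0.829

Var(C) = 1.2² + 1.4² + 2·[1.68·0.25] = 3.4 + 0.84 = 4.24.
Under uncorrelated errors the observed covariances equal the true-score covariances, so only the own-variance terms attenuate.
True-score variance = [1.2²·0.66 + 1.4²·0.88] + 0.84 = 2.6752 + 0.84 = 3.5152.
Reliability = 3.5152 / 4.24 = 0.829.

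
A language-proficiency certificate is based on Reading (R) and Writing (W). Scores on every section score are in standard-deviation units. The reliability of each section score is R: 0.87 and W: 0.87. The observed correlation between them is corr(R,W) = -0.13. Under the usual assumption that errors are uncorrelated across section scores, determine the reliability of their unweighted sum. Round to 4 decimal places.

Var(R+W) = 2 + 2·[(-0.13)] = 2 − 0.26 = 1.74.
Because errors are independent across components, Cov(Tᵢ,Tⱼ) = Cov(Xᵢ,Xⱼ); the off-diagonal part of the true-score variance is the same as above.
True-score variance = [0.87 + 0.87] − 0.26 = 1.74 − 0.26 = 1.48.
Reliability = 1.48 / 1.74 = 0.8506.

0.8506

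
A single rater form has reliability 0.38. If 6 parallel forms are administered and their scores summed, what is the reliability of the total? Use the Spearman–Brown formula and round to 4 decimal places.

ρ_k = kρ / (1 + (k−1)ρ) = 6·0.38 / (1 + 5·0.38) = 2.280 / 2.900 = 0.7862.

0.7862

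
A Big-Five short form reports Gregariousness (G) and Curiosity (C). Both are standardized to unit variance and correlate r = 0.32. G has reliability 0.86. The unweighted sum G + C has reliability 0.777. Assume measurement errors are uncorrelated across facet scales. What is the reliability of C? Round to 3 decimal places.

0.551

Var(G+C) = 2 + 2·0.32 = 2.640.
True-score variance = ρ_G + ρ_C + 2·0.32, so 0.777 = (0.86 + ρ_C + 0.64) / 2.640.
ρ_C = 0.777·2.640 − 0.86 − 0.64 = 0.551.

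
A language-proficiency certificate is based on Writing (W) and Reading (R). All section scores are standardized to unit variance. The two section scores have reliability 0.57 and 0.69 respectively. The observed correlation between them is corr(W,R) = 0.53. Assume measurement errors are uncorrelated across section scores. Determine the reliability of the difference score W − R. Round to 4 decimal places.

0.2128

Var(W−R) = 1 + 1 − 2·0.53 = 2 − 1.06 = 0.94.
Under uncorrelated errors the observed covariances equal the true-score covariances, so only the own-variance terms attenuate.
True-score variance = [0.57 + 0.69] − 1.06 = 1.26 − 1.06 = 0.2.
Reliability = 0.2 / 0.94 = 0.2128.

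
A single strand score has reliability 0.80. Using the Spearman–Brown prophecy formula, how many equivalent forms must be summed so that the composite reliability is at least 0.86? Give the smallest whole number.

k ≥ ρ*(1−ρ₁)/(ρ₁(1−ρ*)) = 0.86·0.20 / (0.80·0.14) = 1.536.
Smallest integer k = 2.

2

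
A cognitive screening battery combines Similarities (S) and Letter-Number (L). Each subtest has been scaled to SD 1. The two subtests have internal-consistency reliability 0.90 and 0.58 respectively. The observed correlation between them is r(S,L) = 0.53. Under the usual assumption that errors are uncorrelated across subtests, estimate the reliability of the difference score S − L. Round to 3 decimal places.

Var(S−L) = 1 + 1 − 2·0.53 = 2 − 1.06 = 0.94.
Under uncorrelated errors the observed covariances equal the true-score covariances, so only the own-variance terms attenuate.
True-score variance = [0.90 + 0.58] − 1.06 = 1.48 − 1.06 = 0.42.
Reliability = 0.42 / 0.94 = 0.447.

0.447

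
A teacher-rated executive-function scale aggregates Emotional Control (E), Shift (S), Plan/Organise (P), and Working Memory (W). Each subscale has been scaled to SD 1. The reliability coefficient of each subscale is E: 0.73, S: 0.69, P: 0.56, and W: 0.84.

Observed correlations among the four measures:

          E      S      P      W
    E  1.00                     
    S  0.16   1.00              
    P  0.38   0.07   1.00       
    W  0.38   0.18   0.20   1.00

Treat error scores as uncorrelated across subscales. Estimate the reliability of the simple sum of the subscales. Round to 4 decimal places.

0.8249

Var(E+S+P+W) = 4 + 2·[0.16 + 0.38 + 0.38 + 0.07 + 0.18 + 0.20] = 4 + 2.74 = 6.74.
Under uncorrelated errors the observed covariances equal the true-score covariances, so only the own-variance terms attenuate.
True-score variance = [0.73 + 0.69 + 0.56 + 0.84] + 2.74 = 2.82 + 2.74 = 5.56.
Reliability = 5.56 / 6.74 = 0.8249.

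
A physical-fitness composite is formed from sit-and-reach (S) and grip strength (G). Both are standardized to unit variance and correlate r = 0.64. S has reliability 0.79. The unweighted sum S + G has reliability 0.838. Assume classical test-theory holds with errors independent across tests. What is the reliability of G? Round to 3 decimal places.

0.679

Var(S+G) = 2 + 2·0.64 = 3.280.
True-score variance = ρ_S + ρ_G + 2·0.64, so 0.838 = (0.79 + ρ_G + 1.28) / 3.280.
ρ_G = 0.838·3.280 − 0.79 − 1.28 = 0.679.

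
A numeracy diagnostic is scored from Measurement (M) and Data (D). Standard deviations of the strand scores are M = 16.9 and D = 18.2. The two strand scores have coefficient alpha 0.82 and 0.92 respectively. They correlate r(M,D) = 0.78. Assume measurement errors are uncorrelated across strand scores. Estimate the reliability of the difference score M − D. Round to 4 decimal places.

0.4314

Var(M−D) = 16.9² + 18.2² − 2·16.9·18.2·0.78 = 616.85 − 479.825 = 137.025.
With uncorrelated errors the cross-covariances are all true-score covariance, so they carry over unchanged; only the diagonal terms shrink to ρᵢσᵢ².
True-score variance = [16.9²·0.82 + 18.2²·0.92] − 479.825 = 538.941 − 479.825 = 59.1162.
Reliability = 59.1162 / 137.025 = 0.4314.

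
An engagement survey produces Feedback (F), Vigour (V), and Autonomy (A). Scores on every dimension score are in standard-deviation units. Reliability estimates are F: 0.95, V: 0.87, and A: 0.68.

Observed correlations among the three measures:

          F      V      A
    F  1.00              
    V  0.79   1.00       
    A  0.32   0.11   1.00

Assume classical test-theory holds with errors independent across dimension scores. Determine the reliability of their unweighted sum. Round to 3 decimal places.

Var(F+V+A) = 3 + 2·[0.79 + 0.32 + 0.11] = 3 + 2.44 = 5.44.
Because errors are independent across components, Cov(Tᵢ,Tⱼ) = Cov(Xᵢ,Xⱼ); the off-diagonal part of the true-score variance is the same as above.
True-score variance = [0.95 + 0.87 + 0.68] + 2.44 = 2.5 + 2.44 = 4.94.
Reliability = 4.94 / 5.44 = 0.908.

0.908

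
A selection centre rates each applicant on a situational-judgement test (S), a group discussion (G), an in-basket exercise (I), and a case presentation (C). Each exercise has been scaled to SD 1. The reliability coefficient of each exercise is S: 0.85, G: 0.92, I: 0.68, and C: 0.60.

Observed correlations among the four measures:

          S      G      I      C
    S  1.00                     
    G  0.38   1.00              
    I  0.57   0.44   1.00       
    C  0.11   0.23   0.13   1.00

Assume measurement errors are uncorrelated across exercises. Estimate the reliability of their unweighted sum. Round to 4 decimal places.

Var(S+G+I+C) = 4 + 2·[0.38 + 0.57 + 0.11 + 0.44 + 0.23 + 0.13] = 4 + 3.72 = 7.72.
Under uncorrelated errors the observed covariances equal the true-score covariances, so only the own-variance terms attenuate.
True-score variance = [0.85 + 0.92 + 0.68 + 0.60] + 3.72 = 3.05 + 3.72 = 6.77.
Reliability = 6.77 / 7.72 = 0.8769.

0.8769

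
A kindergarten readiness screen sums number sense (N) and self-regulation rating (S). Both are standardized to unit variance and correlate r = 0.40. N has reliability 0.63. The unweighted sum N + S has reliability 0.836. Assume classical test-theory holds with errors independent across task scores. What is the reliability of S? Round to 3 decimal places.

Var(N+S) = 2 + 2·0.40 = 2.800.
True-score variance = ρ_N + ρ_S + 2·0.40, so 0.836 = (0.63 + ρ_S + 0.80) / 2.800.
ρ_S = 0.836·2.800 − 0.63 − 0.80 = 0.911.

0.911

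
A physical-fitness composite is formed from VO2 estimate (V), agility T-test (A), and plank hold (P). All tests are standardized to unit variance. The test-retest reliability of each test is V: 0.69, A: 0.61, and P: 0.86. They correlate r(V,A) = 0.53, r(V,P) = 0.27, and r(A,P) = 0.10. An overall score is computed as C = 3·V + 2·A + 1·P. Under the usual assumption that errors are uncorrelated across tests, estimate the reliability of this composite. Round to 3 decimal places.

0.799

Var(C) = 3² + 2² + 1 + 2·[6·0.53 + 3·0.27 + 2·0.10] = 14 + 8.38 = 22.38.
Because errors are independent across components, Cov(Tᵢ,Tⱼ) = Cov(Xᵢ,Xⱼ); the off-diagonal part of the true-score variance is the same as above.
True-score variance = [3²·0.69 + 2²·0.61 + 0.86] + 8.38 = 9.51 + 8.38 = 17.89.
Reliability = 17.89 / 22.38 = 0.799.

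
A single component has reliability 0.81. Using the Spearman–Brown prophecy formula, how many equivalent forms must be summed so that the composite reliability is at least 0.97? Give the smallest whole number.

k ≥ ρ*(1−ρ₁)/(ρ₁(1−ρ*)) = 0.97·0.19 / (0.81·0.03) = 7.584.
Smallest integer k = 8.

8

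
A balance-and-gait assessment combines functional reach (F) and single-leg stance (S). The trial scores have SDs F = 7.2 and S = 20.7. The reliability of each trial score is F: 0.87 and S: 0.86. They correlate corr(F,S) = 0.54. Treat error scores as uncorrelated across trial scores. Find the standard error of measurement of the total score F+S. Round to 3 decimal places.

8.169

Var(total) = 480.33 + 160.963 = 641.293.
True-score variance = 413.602 + 160.963 = 574.565, so reliability = 0.8959.
Error variance = 641.293 − 574.565 = 66.7278; SEM = √66.7278 = 8.169.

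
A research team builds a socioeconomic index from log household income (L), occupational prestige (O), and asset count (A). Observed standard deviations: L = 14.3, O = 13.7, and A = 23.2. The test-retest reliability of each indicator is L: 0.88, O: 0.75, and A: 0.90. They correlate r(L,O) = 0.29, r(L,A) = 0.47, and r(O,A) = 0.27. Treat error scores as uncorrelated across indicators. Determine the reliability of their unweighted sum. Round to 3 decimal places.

0.918

Var(L+O+A) = 14.3² + 13.7² + 23.2² + 2·[14.3·13.7·0.29 + 14.3·23.2·0.47 + 13.7·23.2·0.27] = 930.42 + 597.116 = 1527.54.
With uncorrelated errors the cross-covariances are all true-score covariance, so they carry over unchanged; only the diagonal terms shrink to ρᵢσᵢ².
True-score variance = [14.3²·0.88 + 13.7²·0.75 + 23.2²·0.90] + 597.116 = 805.135 + 597.116 = 1402.25.
Reliability = 1402.25 / 1527.54 = 0.918.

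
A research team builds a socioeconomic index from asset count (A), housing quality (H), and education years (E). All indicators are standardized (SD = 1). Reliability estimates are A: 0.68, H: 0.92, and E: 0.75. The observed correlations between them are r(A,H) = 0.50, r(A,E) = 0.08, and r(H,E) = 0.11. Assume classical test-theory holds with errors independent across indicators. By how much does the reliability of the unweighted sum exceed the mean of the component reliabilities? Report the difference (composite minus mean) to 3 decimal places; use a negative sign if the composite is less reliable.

Var(sum) = 3 + 1.38 = 4.38; true-score variance = 2.35 + 1.38 = 3.73; composite reliability = 0.8516.
Mean component reliability = 0.7833.
Difference = 0.8516 − 0.7833 = 0.068.

0.068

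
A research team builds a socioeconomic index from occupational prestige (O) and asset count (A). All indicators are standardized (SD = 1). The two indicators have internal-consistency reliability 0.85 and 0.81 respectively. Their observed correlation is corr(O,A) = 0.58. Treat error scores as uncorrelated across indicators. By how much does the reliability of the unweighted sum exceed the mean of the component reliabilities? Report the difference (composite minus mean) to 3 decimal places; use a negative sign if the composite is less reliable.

Var(sum) = 2 + 1.16 = 3.16; true-score variance = 1.66 + 1.16 = 2.82; composite reliability = 0.8924.
Mean component reliability = 0.8300.
Difference = 0.8924 − 0.8300 = 0.062.

0.062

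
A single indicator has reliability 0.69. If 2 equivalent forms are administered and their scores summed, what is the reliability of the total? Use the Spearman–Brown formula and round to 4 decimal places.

ρ_k = kρ / (1 + (k−1)ρ) = 2·0.69 / (1 + 1·0.69) = 1.380 / 1.690 = 0.8166.

0.8166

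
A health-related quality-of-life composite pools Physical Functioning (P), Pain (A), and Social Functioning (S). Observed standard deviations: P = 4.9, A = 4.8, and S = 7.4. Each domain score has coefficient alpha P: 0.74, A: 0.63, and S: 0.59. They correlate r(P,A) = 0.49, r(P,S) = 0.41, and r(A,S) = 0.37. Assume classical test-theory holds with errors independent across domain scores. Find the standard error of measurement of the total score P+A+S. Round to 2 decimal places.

6.10

Var(total) = 101.81 + 79.0676 = 180.878.
True-score variance = 64.591 + 79.0676 = 143.659, so reliability = 0.7942.
Error variance = 180.878 − 143.659 = 37.219; SEM = √37.219 = 6.10.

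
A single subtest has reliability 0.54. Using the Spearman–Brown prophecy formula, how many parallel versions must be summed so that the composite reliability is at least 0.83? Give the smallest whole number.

k ≥ ρ*(1−ρ₁)/(ρ₁(1−ρ*)) = 0.83·0.46 / (0.54·0.17) = 4.159.
Smallest integer k = 5.

5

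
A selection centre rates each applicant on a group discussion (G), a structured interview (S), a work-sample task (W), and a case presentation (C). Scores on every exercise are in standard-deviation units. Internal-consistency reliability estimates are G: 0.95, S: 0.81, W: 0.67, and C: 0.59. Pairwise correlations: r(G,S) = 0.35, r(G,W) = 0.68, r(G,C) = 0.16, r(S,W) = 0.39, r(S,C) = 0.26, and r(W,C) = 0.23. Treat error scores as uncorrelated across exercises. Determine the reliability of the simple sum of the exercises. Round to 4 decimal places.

0.8796

Var(G+S+W+C) = 4 + 2·[0.35 + 0.68 + 0.16 + 0.39 + 0.26 + 0.23] = 4 + 4.14 = 8.14.
Because errors are independent across components, Cov(Tᵢ,Tⱼ) = Cov(Xᵢ,Xⱼ); the off-diagonal part of the true-score variance is the same as above.
True-score variance = [0.95 + 0.81 + 0.67 + 0.59] + 4.14 = 3.02 + 4.14 = 7.16.
Reliability = 7.16 / 8.14 = 0.8796.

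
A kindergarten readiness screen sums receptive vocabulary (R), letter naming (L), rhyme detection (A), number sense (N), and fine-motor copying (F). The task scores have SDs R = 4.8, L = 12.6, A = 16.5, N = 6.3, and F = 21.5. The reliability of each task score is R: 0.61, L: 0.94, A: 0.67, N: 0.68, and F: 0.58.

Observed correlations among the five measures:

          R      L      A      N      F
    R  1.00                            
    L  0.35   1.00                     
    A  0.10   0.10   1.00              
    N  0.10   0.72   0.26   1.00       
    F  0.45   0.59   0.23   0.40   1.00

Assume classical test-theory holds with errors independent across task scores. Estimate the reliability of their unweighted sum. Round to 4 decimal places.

Var(R+L+A+N+F) = 4.8² + 12.6² + 16.5² + 6.3² + 21.5² + 2·[4.8·12.6·0.35 + 4.8·16.5·0.10 + 4.8·6.3·0.10 + 4.8·21.5·0.45 + 12.6·16.5·0.10 + 12.6·6.3·0.72 + 12.6·21.5·0.59 + 16.5·6.3·0.26 + 16.5·21.5·0.23 + 6.3·21.5·0.40] = 955.99 + 958.252 = 1914.24.
Because errors are independent across components, Cov(Tᵢ,Tⱼ) = Cov(Xᵢ,Xⱼ); the off-diagonal part of the true-score variance is the same as above.
True-score variance = [4.8²·0.61 + 12.6²·0.94 + 16.5²·0.67 + 6.3²·0.68 + 21.5²·0.58] + 958.252 = 640.79 + 958.252 = 1599.04.
Reliability = 1599.04 / 1914.24 = 0.8353.

0.8353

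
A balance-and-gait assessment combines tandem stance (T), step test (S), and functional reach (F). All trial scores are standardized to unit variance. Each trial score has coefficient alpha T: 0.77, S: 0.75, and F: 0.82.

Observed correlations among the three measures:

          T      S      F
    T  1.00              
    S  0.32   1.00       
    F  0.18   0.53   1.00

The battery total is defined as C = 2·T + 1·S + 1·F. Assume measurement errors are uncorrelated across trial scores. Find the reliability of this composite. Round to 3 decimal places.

Var(C) = 2² + 1 + 1 + 2·[2·0.32 + 2·0.18 + 0.53] = 6 + 3.06 = 9.06.
Under uncorrelated errors the observed covariances equal the true-score covariances, so only the own-variance terms attenuate.
True-score variance = [2²·0.77 + 0.75 + 0.82] + 3.06 = 4.65 + 3.06 = 7.71.
Reliability = 7.71 / 9.06 = 0.851.

0.851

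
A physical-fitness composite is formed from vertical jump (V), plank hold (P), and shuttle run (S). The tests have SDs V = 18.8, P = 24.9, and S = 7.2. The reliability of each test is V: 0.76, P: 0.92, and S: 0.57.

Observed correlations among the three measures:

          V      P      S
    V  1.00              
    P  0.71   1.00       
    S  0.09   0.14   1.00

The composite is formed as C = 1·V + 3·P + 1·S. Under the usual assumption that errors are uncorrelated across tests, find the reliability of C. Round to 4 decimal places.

0.9321

Var(C) = 18.8² + 3²·24.9² + 7.2² + 2·[3·18.8·24.9·0.71 + 18.8·7.2·0.09 + 3·24.9·7.2·0.14] = 5985.37 + 2169.15 = 8154.52.
With uncorrelated errors the cross-covariances are all true-score covariance, so they carry over unchanged; only the diagonal terms shrink to ρᵢσᵢ².
True-score variance = [18.8²·0.76 + 3²·24.9²·0.92 + 7.2²·0.57] + 2169.15 = 5431.85 + 2169.15 = 7601.
Reliability = 7601 / 8154.52 = 0.9321.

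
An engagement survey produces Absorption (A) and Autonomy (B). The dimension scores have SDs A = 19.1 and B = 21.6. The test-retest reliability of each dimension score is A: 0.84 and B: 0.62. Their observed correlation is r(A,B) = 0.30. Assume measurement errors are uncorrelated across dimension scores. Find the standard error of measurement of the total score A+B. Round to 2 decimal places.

Var(total) = 831.37 + 247.536 = 1078.91.
True-score variance = 595.708 + 247.536 = 843.244, so reliability = 0.7816.
Error variance = 1078.91 − 843.244 = 235.662; SEM = √235.662 = 15.35.

15.35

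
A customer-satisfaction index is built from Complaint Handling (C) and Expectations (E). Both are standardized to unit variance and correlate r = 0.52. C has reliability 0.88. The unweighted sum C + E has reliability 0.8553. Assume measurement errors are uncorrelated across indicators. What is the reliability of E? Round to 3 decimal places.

0.680

Var(C+E) = 2 + 2·0.52 = 3.040.
True-score variance = ρ_C + ρ_E + 2·0.52, so 0.8553 = (0.88 + ρ_E + 1.04) / 3.040.
ρ_E = 0.8553·3.040 − 0.88 − 1.04 = 0.680.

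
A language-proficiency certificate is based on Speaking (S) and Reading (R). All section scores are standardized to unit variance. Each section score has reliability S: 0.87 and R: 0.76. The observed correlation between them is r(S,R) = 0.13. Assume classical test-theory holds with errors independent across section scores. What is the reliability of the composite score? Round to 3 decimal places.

0.836

Var(S+R) = 2 + 2·[0.13] = 2 + 0.26 = 2.26.
With uncorrelated errors the cross-covariances are all true-score covariance, so they carry over unchanged; only the diagonal terms shrink to ρᵢσᵢ².
True-score variance = [0.87 + 0.76] + 0.26 = 1.63 + 0.26 = 1.89.
Reliability = 1.89 / 2.26 = 0.836.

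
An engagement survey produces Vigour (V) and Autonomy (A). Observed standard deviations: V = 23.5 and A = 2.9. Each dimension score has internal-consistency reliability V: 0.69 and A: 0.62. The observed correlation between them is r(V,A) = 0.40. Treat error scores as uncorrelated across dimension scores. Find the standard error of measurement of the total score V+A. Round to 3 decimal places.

Var(total) = 560.66 + 54.52 = 615.18.
True-score variance = 386.267 + 54.52 = 440.787, so reliability = 0.7165.
Error variance = 615.18 − 440.787 = 174.393; SEM = √174.393 = 13.206.

13.206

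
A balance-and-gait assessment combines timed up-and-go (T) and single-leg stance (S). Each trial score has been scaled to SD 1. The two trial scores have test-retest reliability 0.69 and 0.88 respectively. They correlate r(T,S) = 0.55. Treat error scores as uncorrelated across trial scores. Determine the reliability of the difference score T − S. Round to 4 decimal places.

Var(T−S) = 1 + 1 − 2·0.55 = 2 − 1.1 = 0.9.
With uncorrelated errors the cross-covariances are all true-score covariance, so they carry over unchanged; only the diagonal terms shrink to ρᵢσᵢ².
True-score variance = [0.69 + 0.88] − 1.1 = 1.57 − 1.1 = 0.47.
Reliability = 0.47 / 0.9 = 0.5222.

0.5222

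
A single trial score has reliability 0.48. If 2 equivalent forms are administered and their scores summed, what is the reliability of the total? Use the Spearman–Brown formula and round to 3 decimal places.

0.649

ρ_k = kρ / (1 + (k−1)ρ) = 2·0.48 / (1 + 1·0.48) = 0.960 / 1.480 = 0.649.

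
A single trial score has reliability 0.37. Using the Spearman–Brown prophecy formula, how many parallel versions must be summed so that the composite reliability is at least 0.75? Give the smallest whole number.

k ≥ ρ*(1−ρ₁)/(ρ₁(1−ρ*)) = 0.75·0.63 / (0.37·0.25) = 5.108.
Smallest integer k = 6.

6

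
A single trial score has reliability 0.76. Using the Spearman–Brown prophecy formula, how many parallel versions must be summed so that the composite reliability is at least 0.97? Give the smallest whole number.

k ≥ ρ*(1−ρ₁)/(ρ₁(1−ρ*)) = 0.97·0.24 / (0.76·0.03) = 10.211.
Smallest integer k = 11.

11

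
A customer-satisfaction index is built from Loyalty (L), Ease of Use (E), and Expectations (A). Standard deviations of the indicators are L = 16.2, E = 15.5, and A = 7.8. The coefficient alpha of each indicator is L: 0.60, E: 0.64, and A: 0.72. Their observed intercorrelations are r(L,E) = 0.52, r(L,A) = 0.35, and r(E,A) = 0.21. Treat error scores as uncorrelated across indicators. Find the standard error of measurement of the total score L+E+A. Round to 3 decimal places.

14.440

Var(total) = 563.53 + 400.374 = 963.904.
True-score variance = 355.029 + 400.374 = 755.403, so reliability = 0.7837.
Error variance = 963.904 − 755.403 = 208.501; SEM = √208.501 = 14.440.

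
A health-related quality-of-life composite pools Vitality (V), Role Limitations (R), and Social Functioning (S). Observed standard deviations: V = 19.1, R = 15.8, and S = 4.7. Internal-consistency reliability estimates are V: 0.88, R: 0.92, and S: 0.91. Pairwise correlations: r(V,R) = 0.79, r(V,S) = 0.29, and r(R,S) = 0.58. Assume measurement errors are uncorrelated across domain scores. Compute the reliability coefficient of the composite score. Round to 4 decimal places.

Var(V+R+S) = 19.1² + 15.8² + 4.7² + 2·[19.1·15.8·0.79 + 19.1·4.7·0.29 + 15.8·4.7·0.58] = 636.54 + 615.021 = 1251.56.
With uncorrelated errors the cross-covariances are all true-score covariance, so they carry over unchanged; only the diagonal terms shrink to ρᵢσᵢ².
True-score variance = [19.1²·0.88 + 15.8²·0.92 + 4.7²·0.91] + 615.021 = 570.804 + 615.021 = 1185.82.
Reliability = 1185.82 / 1251.56 = 0.9475.

0.9475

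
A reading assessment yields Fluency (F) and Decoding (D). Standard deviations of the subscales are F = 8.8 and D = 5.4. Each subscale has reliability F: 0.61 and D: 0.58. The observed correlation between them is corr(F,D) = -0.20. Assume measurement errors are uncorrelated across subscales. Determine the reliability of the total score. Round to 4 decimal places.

Var(F+D) = 8.8² + 5.4² + 2·[8.8·5.4·(-0.20)] = 106.6 − 19.008 = 87.592.
With uncorrelated errors the cross-covariances are all true-score covariance, so they carry over unchanged; only the diagonal terms shrink to ρᵢσᵢ².
True-score variance = [8.8²·0.61 + 5.4²·0.58] − 19.008 = 64.1512 − 19.008 = 45.1432.
Reliability = 45.1432 / 87.592 = 0.5154.

0.5154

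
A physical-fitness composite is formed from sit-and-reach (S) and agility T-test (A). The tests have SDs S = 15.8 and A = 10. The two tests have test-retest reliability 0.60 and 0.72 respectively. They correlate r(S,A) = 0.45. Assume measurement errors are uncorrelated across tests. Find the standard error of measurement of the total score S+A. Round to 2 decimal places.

Var(total) = 349.64 + 142.2 = 491.84.
True-score variance = 221.784 + 142.2 = 363.984, so reliability = 0.7400.
Error variance = 491.84 − 363.984 = 127.856; SEM = √127.856 = 11.31.

11.31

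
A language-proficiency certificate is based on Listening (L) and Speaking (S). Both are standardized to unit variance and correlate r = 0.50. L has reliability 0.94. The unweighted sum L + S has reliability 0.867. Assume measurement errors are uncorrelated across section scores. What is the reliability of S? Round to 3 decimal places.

0.661

Var(L+S) = 2 + 2·0.50 = 3.000.
True-score variance = ρ_L + ρ_S + 2·0.50, so 0.867 = (0.94 + ρ_S + 1.00) / 3.000.
ρ_S = 0.867·3.000 − 0.94 − 1.00 = 0.661.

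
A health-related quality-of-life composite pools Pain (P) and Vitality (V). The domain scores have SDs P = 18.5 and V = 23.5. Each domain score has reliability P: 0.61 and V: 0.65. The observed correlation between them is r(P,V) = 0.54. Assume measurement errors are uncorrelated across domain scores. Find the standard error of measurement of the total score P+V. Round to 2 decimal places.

Var(total) = 894.5 + 469.53 = 1364.03.
True-score variance = 567.735 + 469.53 = 1037.27, so reliability = 0.7604.
Error variance = 1364.03 − 1037.27 = 326.765; SEM = √326.765 = 18.08.

18.08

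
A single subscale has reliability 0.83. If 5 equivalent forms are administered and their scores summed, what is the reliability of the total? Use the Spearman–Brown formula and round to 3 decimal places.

ρ_k = kρ / (1 + (k−1)ρ) = 5·0.83 / (1 + 4·0.83) = 4.150 / 4.320 = 0.961.

0.961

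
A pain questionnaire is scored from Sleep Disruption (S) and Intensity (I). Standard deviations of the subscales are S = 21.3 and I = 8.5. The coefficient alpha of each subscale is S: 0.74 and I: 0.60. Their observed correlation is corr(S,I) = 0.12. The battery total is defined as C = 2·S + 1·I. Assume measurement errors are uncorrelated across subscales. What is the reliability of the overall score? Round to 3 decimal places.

0.746

Var(C) = 2²·21.3² + 8.5² + 2·[2·21.3·8.5·0.12] = 1887.01 + 86.904 = 1973.91.
Under uncorrelated errors the observed covariances equal the true-score covariances, so only the own-variance terms attenuate.
True-score variance = [2²·21.3²·0.74 + 8.5²·0.60] + 86.904 = 1386.27 + 86.904 = 1473.18.
Reliability = 1473.18 / 1973.91 = 0.746.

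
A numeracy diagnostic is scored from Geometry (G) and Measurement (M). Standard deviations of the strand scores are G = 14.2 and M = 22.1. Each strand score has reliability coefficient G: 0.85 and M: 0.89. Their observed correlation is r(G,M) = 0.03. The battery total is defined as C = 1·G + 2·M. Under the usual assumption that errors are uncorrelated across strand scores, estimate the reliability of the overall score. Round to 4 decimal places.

0.8882

Var(C) = 14.2² + 2²·22.1² + 2·[2·14.2·22.1·0.03] = 2155.28 + 37.6584 = 2192.94.
Under uncorrelated errors the observed covariances equal the true-score covariances, so only the own-variance terms attenuate.
True-score variance = [14.2²·0.85 + 2²·22.1²·0.89] + 37.6584 = 1910.13 + 37.6584 = 1947.79.
Reliability = 1947.79 / 2192.94 = 0.8882.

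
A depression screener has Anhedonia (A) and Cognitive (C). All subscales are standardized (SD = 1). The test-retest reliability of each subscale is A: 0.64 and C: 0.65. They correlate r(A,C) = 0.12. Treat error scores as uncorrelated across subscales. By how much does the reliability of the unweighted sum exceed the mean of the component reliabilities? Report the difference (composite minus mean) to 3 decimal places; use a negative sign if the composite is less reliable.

0.038

Var(sum) = 2 + 0.24 = 2.24; true-score variance = 1.29 + 0.24 = 1.53; composite reliability = 0.6830.
Mean component reliability = 0.6450.
Difference = 0.6830 − 0.6450 = 0.038.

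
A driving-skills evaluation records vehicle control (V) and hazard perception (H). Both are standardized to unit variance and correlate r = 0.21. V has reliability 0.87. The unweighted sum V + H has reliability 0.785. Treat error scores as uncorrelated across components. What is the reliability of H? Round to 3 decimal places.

Var(V+H) = 2 + 2·0.21 = 2.420.
True-score variance = ρ_V + ρ_H + 2·0.21, so 0.785 = (0.87 + ρ_H + 0.42) / 2.420.
ρ_H = 0.785·2.420 − 0.87 − 0.42 = 0.610.

0.610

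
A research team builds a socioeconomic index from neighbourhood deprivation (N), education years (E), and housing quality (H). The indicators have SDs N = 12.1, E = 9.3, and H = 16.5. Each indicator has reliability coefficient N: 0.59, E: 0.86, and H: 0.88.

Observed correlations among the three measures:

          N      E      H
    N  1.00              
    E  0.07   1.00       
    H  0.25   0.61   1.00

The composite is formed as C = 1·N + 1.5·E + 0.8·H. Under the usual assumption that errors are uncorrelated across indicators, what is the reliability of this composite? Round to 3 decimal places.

0.872

Var(C) = 12.1² + 1.5²·9.3² + 0.8²·16.5² + 2·[1.5·12.1·9.3·0.07 + 0.8·12.1·16.5·0.25 + 1.2·9.3·16.5·0.61] = 515.253 + 328.142 = 843.395.
Under uncorrelated errors the observed covariances equal the true-score covariances, so only the own-variance terms attenuate.
True-score variance = [12.1²·0.59 + 1.5²·9.3²·0.86 + 0.8²·16.5²·0.88] + 328.142 = 407.071 + 328.142 = 735.213.
Reliability = 735.213 / 843.395 = 0.872.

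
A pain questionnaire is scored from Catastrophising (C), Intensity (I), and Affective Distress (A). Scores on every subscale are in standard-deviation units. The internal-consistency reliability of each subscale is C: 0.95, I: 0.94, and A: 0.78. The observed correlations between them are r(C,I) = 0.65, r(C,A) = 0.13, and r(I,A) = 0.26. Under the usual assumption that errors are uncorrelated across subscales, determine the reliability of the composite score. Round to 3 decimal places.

Var(C+I+A) = 3 + 2·[0.65 + 0.13 + 0.26] = 3 + 2.08 = 5.08.
Because errors are independent across components, Cov(Tᵢ,Tⱼ) = Cov(Xᵢ,Xⱼ); the off-diagonal part of the true-score variance is the same as above.
True-score variance = [0.95 + 0.94 + 0.78] + 2.08 = 2.67 + 2.08 = 4.75.
Reliability = 4.75 / 5.08 = 0.935.

0.935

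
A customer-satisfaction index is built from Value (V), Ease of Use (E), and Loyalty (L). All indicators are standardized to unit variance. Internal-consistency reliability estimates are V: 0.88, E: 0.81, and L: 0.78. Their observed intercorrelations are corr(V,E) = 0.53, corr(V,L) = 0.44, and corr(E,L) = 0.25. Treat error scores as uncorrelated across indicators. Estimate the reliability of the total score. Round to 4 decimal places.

0.9026

Var(V+E+L) = 3 + 2·[0.53 + 0.44 + 0.25] = 3 + 2.44 = 5.44.
Under uncorrelated errors the observed covariances equal the true-score covariances, so only the own-variance terms attenuate.
True-score variance = [0.88 + 0.81 + 0.78] + 2.44 = 2.47 + 2.44 = 4.91.
Reliability = 4.91 / 5.44 = 0.9026.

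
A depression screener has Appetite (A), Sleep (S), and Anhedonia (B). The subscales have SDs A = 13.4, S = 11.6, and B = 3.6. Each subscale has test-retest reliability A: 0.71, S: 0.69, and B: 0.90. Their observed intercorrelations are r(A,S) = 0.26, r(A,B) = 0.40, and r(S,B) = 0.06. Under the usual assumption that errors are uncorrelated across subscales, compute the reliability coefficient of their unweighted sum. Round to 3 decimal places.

0.789

Var(A+S+B) = 13.4² + 11.6² + 3.6² + 2·[13.4·11.6·0.26 + 13.4·3.6·0.40 + 11.6·3.6·0.06] = 327.08 + 124.432 = 451.512.
With uncorrelated errors the cross-covariances are all true-score covariance, so they carry over unchanged; only the diagonal terms shrink to ρᵢσᵢ².
True-score variance = [13.4²·0.71 + 11.6²·0.69 + 3.6²·0.90] + 124.432 = 231.998 + 124.432 = 356.43.
Reliability = 356.43 / 451.512 = 0.789.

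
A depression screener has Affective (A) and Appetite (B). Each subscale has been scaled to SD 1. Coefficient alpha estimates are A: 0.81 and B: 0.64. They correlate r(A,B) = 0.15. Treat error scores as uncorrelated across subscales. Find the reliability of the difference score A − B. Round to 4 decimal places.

Var(A−B) = 1 + 1 − 2·0.15 = 2 − 0.3 = 1.7.
With uncorrelated errors the cross-covariances are all true-score covariance, so they carry over unchanged; only the diagonal terms shrink to ρᵢσᵢ².
True-score variance = [0.81 + 0.64] − 0.3 = 1.45 − 0.3 = 1.15.
Reliability = 1.15 / 1.7 = 0.6765.

0.6765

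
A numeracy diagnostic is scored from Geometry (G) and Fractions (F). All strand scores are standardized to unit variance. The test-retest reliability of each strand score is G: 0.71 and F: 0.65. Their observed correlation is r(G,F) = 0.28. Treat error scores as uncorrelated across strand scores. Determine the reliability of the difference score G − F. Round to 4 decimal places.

0.5556

Var(G−F) = 1 + 1 − 2·0.28 = 2 − 0.56 = 1.44.
With uncorrelated errors the cross-covariances are all true-score covariance, so they carry over unchanged; only the diagonal terms shrink to ρᵢσᵢ².
True-score variance = [0.71 + 0.65] − 0.56 = 1.36 − 0.56 = 0.8.
Reliability = 0.8 / 1.44 = 0.5556.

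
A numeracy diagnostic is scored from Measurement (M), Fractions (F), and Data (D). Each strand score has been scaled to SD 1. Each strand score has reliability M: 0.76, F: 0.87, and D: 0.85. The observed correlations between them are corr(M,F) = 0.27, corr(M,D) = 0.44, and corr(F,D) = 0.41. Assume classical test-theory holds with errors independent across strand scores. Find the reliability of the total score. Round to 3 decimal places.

0.901

Var(M+F+D) = 3 + 2·[0.27 + 0.44 + 0.41] = 3 + 2.24 = 5.24.
With uncorrelated errors the cross-covariances are all true-score covariance, so they carry over unchanged; only the diagonal terms shrink to ρᵢσᵢ².
True-score variance = [0.76 + 0.87 + 0.85] + 2.24 = 2.48 + 2.24 = 4.72.
Reliability = 4.72 / 5.24 = 0.901.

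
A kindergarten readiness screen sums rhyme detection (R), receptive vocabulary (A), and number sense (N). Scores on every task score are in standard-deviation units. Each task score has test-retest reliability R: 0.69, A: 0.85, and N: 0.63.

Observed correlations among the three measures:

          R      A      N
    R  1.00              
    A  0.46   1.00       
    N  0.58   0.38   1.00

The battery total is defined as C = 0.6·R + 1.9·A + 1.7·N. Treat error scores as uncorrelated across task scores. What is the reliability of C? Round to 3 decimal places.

0.851

Var(C) = 0.6² + 1.9² + 1.7² + 2·[1.14·0.46 + 1.02·0.58 + 3.23·0.38] = 6.86 + 4.6868 = 11.5468.
Because errors are independent across components, Cov(Tᵢ,Tⱼ) = Cov(Xᵢ,Xⱼ); the off-diagonal part of the true-score variance is the same as above.
True-score variance = [0.6²·0.69 + 1.9²·0.85 + 1.7²·0.63] + 4.6868 = 5.1376 + 4.6868 = 9.8244.
Reliability = 9.8244 / 11.5468 = 0.851.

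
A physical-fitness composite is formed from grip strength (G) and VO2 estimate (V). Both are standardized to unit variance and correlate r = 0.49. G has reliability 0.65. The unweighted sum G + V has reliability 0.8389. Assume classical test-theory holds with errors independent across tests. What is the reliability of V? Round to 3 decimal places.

Var(G+V) = 2 + 2·0.49 = 2.980.
True-score variance = ρ_G + ρ_V + 2·0.49, so 0.8389 = (0.65 + ρ_V + 0.98) / 2.980.
ρ_V = 0.8389·2.980 − 0.65 − 0.98 = 0.870.

0.870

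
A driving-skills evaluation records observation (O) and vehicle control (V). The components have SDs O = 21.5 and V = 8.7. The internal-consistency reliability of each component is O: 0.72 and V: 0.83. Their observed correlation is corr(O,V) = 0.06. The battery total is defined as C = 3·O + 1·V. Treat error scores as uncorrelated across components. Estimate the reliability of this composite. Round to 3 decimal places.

0.726

Var(C) = 3²·21.5² + 8.7² + 2·[3·21.5·8.7·0.06] = 4235.94 + 67.338 = 4303.28.
Because errors are independent across components, Cov(Tᵢ,Tⱼ) = Cov(Xᵢ,Xⱼ); the off-diagonal part of the true-score variance is the same as above.
True-score variance = [3²·21.5²·0.72 + 8.7²·0.83] + 67.338 = 3058.2 + 67.338 = 3125.54.
Reliability = 3125.54 / 4303.28 = 0.726.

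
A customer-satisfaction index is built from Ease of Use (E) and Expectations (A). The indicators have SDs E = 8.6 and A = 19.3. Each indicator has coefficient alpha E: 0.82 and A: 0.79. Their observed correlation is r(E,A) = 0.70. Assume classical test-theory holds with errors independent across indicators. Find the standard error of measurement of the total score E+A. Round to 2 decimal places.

Var(total) = 446.45 + 232.372 = 678.822.
True-score variance = 354.914 + 232.372 = 587.286, so reliability = 0.8652.
Error variance = 678.822 − 587.286 = 91.5357; SEM = √91.5357 = 9.57.

9.57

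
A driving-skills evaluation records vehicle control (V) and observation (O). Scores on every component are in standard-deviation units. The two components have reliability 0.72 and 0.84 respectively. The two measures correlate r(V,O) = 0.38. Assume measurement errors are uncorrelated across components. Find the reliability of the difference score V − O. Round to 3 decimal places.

Var(V−O) = 1 + 1 − 2·0.38 = 2 − 0.76 = 1.24.
Because errors are independent across components, Cov(Tᵢ,Tⱼ) = Cov(Xᵢ,Xⱼ); the off-diagonal part of the true-score variance is the same as above.
True-score variance = [0.72 + 0.84] − 0.76 = 1.56 − 0.76 = 0.8.
Reliability = 0.8 / 1.24 = 0.645.

0.645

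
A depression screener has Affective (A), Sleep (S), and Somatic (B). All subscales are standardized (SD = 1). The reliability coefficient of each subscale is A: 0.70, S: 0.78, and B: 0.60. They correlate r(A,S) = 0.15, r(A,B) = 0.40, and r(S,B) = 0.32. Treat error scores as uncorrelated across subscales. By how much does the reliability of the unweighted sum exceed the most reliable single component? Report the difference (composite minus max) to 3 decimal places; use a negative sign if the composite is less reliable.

0.026

Var(sum) = 3 + 1.74 = 4.74; true-score variance = 2.08 + 1.74 = 3.82; composite reliability = 0.8059.
Max component reliability = 0.7800.
Difference = 0.8059 − 0.7800 = 0.026.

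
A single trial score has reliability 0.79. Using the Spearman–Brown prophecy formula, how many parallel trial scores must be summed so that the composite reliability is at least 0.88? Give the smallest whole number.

k ≥ ρ*(1−ρ₁)/(ρ₁(1−ρ*)) = 0.88·0.21 / (0.79·0.12) = 1.949.
Smallest integer k = 2.

2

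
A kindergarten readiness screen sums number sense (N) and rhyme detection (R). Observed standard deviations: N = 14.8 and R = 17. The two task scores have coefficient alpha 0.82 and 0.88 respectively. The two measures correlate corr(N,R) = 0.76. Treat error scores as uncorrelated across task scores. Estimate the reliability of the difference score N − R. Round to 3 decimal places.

Var(N−R) = 14.8² + 17² − 2·14.8·17·0.76 = 508.04 − 382.432 = 125.608.
Under uncorrelated errors the observed covariances equal the true-score covariances, so only the own-variance terms attenuate.
True-score variance = [14.8²·0.82 + 17²·0.88] − 382.432 = 433.933 − 382.432 = 51.5008.
Reliability = 51.5008 / 125.608 = 0.410.

0.410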